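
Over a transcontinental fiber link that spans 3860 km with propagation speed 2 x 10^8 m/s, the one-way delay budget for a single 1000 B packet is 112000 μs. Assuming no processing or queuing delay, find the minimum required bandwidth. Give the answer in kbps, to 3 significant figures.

86.3 kbps

L = 8000 bits.
Propagation delay = 3860000 / 200000000 = 19300 μs.
Transmission budget = 112000 − 19300 = 92700 μs.
R ≥ L / t_tx = 8000 bits / 0.0927 s = 86.3 kbps.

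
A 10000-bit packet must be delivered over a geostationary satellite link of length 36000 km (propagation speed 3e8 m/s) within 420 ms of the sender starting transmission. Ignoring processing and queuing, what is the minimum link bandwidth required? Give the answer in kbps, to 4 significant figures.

Propagation delay = 36000000 / 300000000 = 120 ms.
Transmission budget = 420 − 120 = 300 ms.
R ≥ L / t_tx = 10000 bits / 0.3 s = 33.33 kbps.

33.33 kbps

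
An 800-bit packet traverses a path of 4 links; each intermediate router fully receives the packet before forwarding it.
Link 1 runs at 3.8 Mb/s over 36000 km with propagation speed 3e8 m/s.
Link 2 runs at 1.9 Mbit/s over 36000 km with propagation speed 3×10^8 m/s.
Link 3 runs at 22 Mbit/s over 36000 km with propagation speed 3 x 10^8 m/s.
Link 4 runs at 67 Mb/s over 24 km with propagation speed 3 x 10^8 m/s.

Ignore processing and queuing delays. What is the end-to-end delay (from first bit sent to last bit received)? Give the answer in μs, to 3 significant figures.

Transmission delays (L/R per hop): 210.526, 421.053, 36.3636, 11.9403 μs; sum = 679.883 μs.
Propagation delays (d/s per hop): 120000, 120000, 120000, 80 μs; sum = 360080 μs.
End-to-end = 361000 μs.

361000 μs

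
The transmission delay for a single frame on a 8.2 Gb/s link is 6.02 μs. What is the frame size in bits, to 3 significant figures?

49400 bits

L = R × t_tx = 8.2e+09 b/s × 6.02e-06 s = 49364 bits.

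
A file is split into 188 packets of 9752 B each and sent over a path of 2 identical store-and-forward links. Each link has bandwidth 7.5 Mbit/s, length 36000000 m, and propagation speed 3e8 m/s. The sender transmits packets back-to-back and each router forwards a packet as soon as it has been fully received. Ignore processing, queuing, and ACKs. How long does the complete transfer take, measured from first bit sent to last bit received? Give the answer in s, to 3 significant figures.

Per-hop transmission t_tx = L/R = 78016/7500000 = 0.0104021 s.
Per-hop propagation t_prop = 36000000/300000000 = 0.12 s.
Pipeline fill: first packet needs 2·t_tx to clear all hops; remaining 187 packets each add one t_tx.
Total = (2+188-1)·t_tx + 2·t_prop = 189·0.0104021 + 2·0.12 = 2.21 s.

2.21 s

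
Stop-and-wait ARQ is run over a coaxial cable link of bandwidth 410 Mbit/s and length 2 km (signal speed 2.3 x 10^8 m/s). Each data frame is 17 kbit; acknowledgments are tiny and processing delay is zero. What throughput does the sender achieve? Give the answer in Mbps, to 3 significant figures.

t_tx = L/R = 17000/410000000 = 4.14634e-05 s.
t_prop = 2000/2.3e+08 = 8.69565e-06 s; RTT = 1.73913e-05 s.
Cycle = t_tx + RTT = 5.88547e-05 s.
Throughput = L / cycle = 17000 / 5.88547e-05 = 289 Mbps.

289 Mbps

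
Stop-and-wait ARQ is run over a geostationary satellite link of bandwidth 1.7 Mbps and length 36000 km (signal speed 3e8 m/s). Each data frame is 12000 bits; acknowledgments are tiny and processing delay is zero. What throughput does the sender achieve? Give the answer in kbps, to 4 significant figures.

48.57 kbps

t_tx = L/R = 12000/1700000 = 0.00705882 s.
t_prop = 36000000/300000000 = 0.12 s; RTT = 0.24 s.
Cycle = t_tx + RTT = 0.247059 s.
Throughput = L / cycle = 12000 / 0.247059 = 48.57 kbps.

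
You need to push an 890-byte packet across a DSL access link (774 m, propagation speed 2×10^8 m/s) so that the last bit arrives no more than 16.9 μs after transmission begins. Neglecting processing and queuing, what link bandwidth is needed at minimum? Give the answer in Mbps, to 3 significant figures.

546 Mbps

L = 7120 bits.
Propagation delay = 774 / 200000000 = 3.87 μs.
Transmission budget = 16.9 − 3.87 = 13.03 μs.
R ≥ L / t_tx = 7120 bits / 1.303e-05 s = 546 Mbps.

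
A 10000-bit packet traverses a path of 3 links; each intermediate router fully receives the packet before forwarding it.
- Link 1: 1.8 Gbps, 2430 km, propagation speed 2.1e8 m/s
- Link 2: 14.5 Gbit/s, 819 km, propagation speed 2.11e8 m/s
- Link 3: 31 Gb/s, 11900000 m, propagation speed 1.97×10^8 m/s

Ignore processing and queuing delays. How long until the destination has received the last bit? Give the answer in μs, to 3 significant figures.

75900 μs

Transmission delays (L/R per hop): 5.55556, 0.689655, 0.322581 μs; sum = 6.56779 μs.
Propagation delays (d/s per hop): 11571.4, 3881.52, 60406.1 μs; sum = 75859 μs.
End-to-end = 75900 μs.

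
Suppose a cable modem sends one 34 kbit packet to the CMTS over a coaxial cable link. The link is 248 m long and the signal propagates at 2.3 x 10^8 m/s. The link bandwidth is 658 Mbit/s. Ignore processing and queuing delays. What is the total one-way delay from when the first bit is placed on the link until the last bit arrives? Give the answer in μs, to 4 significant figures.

L = 34000 bits.
Transmission delay = L/R = 34000 / 658000000 = 51.6717 μs.
Propagation delay = d/s = 248 m / 2.3e+08 m/s = 1.07826 μs.
Total = 52.75 μs.

52.75 μs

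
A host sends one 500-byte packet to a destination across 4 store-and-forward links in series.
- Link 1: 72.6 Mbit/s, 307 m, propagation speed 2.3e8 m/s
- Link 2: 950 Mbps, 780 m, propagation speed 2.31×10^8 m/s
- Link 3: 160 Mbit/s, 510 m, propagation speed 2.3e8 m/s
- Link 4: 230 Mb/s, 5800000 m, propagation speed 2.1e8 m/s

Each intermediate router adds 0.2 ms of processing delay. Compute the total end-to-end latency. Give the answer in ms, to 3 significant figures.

L = 500 × 8 = 4000 bits.
Transmission delays (L/R per hop): 0.0550964, 0.00421053, 0.025, 0.0173913 ms; sum = 0.101698 ms.
Propagation delays (d/s per hop): 0.00133478, 0.00337662, 0.00221739, 27.619 ms; sum = 27.626 ms.
Processing at 3 router(s): 3 × 0.2 ms = 0.6 ms.
End-to-end = 28.3 ms.

28.3 ms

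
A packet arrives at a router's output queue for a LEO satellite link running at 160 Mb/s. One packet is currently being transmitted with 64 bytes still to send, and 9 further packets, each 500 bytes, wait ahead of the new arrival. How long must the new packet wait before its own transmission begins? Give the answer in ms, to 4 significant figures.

Each queued packet: L/R = 4000/160000000 = 0.025 ms.
9 queued → 0.225 ms.
Plus remaining 512 bits of current packet: 0.0032 ms.
Queuing delay = 0.2282 ms.

0.2282 ms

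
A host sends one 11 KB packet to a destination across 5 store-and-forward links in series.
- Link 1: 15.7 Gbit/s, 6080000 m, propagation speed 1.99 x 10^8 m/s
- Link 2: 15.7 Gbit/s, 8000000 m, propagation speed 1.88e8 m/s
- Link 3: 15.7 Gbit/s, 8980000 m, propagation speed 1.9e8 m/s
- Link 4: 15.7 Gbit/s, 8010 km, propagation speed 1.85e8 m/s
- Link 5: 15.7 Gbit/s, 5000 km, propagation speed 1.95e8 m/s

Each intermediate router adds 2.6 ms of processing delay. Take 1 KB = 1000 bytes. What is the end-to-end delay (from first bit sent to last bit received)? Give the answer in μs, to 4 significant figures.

199700 μs

L = 88000 bits.
Transmission delay per hop = L/R = 88000/15700000000 = 5.6051 μs; 5 hops → 28.0255 μs.
Propagation delays (d/s per hop): 30552.8, 42553.2, 47263.2, 43297.3, 25641 μs; sum = 189307 μs.
Processing at 4 router(s): 4 × 2.6 ms = 10400 μs.
End-to-end = 199700 μs.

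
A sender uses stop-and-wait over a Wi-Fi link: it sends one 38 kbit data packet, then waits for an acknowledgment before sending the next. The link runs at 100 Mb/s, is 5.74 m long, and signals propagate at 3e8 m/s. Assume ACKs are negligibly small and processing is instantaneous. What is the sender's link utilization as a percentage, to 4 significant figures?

t_tx = L/R = 38000/100000000 = 0.00038 s.
t_prop = 5.74/300000000 = 1.91333e-08 s; RTT = 3.82667e-08 s.
Cycle = t_tx + RTT = 0.000380038 s.
Utilization = t_tx / cycle = 0.00038/0.000380038 = 99.99 %.

99.99 %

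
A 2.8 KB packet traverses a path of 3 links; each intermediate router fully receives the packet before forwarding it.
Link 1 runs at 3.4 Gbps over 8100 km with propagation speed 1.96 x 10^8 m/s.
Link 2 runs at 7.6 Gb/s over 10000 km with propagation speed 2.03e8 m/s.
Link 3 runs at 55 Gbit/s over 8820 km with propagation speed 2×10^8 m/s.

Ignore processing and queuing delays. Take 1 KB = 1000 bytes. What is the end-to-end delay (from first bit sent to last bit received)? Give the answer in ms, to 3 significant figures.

135 ms

L = 22400 bits.
Transmission delays (L/R per hop): 0.00658824, 0.00294737, 0.000407273 ms; sum = 0.00994288 ms.
Propagation delays (d/s per hop): 41.3265, 49.2611, 44.1 ms; sum = 134.688 ms.
End-to-end = 135 ms.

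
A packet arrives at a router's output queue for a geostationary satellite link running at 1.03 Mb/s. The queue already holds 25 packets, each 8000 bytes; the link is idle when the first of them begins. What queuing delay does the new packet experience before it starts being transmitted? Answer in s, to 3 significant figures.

1.55 s

Each queued packet: L/R = 64000/1030000 = 0.0621359 s.
25 queued → 1.5534 s.
Queuing delay = 1.55 s.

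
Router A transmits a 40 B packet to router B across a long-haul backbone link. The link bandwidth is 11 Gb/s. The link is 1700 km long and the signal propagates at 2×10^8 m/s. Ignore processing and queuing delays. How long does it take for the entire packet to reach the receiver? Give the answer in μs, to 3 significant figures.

8500 μs

L = 40 × 8 = 320 bits.
Transmission delay = L/R = 320 / 11000000000 = 0.0290909 μs.
Propagation delay = d/s = 1700000 m / 200000000 m/s = 8500 μs.
Total = 8500 μs.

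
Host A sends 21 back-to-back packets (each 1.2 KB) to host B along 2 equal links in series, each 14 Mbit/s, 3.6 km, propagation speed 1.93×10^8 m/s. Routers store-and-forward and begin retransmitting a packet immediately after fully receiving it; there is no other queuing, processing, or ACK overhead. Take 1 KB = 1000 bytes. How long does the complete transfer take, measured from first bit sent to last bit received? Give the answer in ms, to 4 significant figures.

Per-hop transmission t_tx = L/R = 9600/14000000 = 0.685714 ms.
Per-hop propagation t_prop = 3600/193000000 = 0.0186528 ms.
Pipeline fill: first packet needs 2·t_tx to clear all hops; remaining 20 packets each add one t_tx.
Total = (2+21-1)·t_tx + 2·t_prop = 22·0.685714 + 2·0.0186528 = 15.12 ms.

15.12 ms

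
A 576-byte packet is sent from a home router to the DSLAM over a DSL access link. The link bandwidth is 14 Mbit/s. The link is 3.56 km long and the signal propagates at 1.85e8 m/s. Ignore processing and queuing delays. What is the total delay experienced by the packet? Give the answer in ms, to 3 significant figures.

L = 576 × 8 = 4608 bits.
Transmission delay = L/R = 4608 / 14000000 = 0.329143 ms.
Propagation delay = d/s = 3560 m / 185000000 m/s = 0.0192432 ms.
Total = 0.348 ms.

0.348 ms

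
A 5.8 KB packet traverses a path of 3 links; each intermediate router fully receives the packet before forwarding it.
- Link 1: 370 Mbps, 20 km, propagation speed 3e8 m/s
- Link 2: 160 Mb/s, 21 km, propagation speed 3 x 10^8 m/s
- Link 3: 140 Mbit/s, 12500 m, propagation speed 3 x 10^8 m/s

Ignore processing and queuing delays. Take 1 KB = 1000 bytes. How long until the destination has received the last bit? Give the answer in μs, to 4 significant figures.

L = 46400 bits.
Transmission delays (L/R per hop): 125.405, 290, 331.429 μs; sum = 746.834 μs.
Propagation delays (d/s per hop): 66.6667, 70, 41.6667 μs; sum = 178.333 μs.
End-to-end = 925.2 μs.

925.2 μs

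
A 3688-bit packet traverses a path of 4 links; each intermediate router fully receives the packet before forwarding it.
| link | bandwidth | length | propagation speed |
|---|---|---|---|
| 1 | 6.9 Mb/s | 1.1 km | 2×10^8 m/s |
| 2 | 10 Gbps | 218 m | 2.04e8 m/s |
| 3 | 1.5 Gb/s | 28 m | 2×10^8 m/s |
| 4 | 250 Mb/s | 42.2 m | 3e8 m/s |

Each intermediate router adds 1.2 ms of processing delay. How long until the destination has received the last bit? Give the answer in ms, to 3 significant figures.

4.16 ms

Transmission delays (L/R per hop): 0.534493, 0.0003688, 0.00245867, 0.014752 ms; sum = 0.552072 ms.
Propagation delays (d/s per hop): 0.0055, 0.00106863, 0.00014, 0.000140667 ms; sum = 0.00684929 ms.
Processing at 3 router(s): 3 × 1.2 ms = 3.6 ms.
End-to-end = 4.16 ms.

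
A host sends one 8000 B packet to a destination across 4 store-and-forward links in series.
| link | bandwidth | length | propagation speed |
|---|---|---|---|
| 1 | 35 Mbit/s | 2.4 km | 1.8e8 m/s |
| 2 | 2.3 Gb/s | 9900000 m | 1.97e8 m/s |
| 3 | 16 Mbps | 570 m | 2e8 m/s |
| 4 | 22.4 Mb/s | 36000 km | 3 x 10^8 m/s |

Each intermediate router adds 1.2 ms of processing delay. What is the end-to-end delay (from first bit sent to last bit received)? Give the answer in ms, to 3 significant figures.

183 ms

L = 8000 × 8 = 64000 bits.
Transmission delays (L/R per hop): 1.82857, 0.0278261, 4, 2.85714 ms; sum = 8.71354 ms.
Propagation delays (d/s per hop): 0.0133333, 50.2538, 0.00285, 120 ms; sum = 170.27 ms.
Processing at 3 router(s): 3 × 1.2 ms = 3.6 ms.
End-to-end = 183 ms.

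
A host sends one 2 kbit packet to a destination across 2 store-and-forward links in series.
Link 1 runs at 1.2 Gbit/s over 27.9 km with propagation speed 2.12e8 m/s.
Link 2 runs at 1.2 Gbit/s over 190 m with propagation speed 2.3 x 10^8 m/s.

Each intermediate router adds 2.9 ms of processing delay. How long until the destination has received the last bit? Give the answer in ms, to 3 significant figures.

L = 2000 bits.
Transmission delay per hop = L/R = 2000/1200000000 = 0.00166667 ms; 2 hops → 0.00333333 ms.
Propagation delays (d/s per hop): 0.131604, 0.000826087 ms; sum = 0.13243 ms.
Processing at 1 router(s): 1 × 2.9 ms = 2.9 ms.
End-to-end = 3.04 ms.

3.04 ms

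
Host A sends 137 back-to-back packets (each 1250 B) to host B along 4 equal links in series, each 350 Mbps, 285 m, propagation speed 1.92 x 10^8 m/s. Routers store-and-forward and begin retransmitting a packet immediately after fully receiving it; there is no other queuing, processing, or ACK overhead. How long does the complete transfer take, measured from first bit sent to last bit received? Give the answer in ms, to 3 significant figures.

4.01 ms

Per-hop transmission t_tx = L/R = 10000/350000000 = 0.0285714 ms.
Per-hop propagation t_prop = 285/192000000 = 0.00148438 ms.
Pipeline fill: first packet needs 4·t_tx to clear all hops; remaining 136 packets each add one t_tx.
Total = (4+137-1)·t_tx + 4·t_prop = 140·0.0285714 + 4·0.00148438 = 4.01 ms.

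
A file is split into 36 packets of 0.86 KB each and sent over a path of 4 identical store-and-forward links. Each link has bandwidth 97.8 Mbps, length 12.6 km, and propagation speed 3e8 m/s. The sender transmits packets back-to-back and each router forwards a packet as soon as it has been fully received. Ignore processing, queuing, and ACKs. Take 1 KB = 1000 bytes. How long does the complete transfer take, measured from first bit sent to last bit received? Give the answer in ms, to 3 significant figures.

Per-hop transmission t_tx = L/R = 6880/97800000 = 0.0703476 ms.
Per-hop propagation t_prop = 12600/300000000 = 0.042 ms.
Pipeline fill: first packet needs 4·t_tx to clear all hops; remaining 35 packets each add one t_tx.
Total = (4+36-1)·t_tx + 4·t_prop = 39·0.0703476 + 4·0.042 = 2.91 ms.

2.91 ms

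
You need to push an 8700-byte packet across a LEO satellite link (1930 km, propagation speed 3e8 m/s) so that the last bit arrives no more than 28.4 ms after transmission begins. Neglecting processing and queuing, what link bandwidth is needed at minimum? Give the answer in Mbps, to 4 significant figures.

3.168 Mbps

L = 69600 bits.
Propagation delay = 1930000 / 300000000 = 6.43333 ms.
Transmission budget = 28.4 − 6.43333 = 21.9667 ms.
R ≥ L / t_tx = 69600 bits / 0.0219667 s = 3.168 Mbps.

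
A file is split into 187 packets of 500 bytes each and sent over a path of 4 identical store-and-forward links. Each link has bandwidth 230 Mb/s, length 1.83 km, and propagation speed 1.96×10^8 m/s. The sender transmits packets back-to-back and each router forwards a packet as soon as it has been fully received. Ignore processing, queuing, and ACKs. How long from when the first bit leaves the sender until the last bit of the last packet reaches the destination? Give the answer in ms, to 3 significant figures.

Per-hop transmission t_tx = L/R = 4000/230000000 = 0.0173913 ms.
Per-hop propagation t_prop = 1830/196000000 = 0.00933673 ms.
Pipeline fill: first packet needs 4·t_tx to clear all hops; remaining 186 packets each add one t_tx.
Total = (4+187-1)·t_tx + 4·t_prop = 190·0.0173913 + 4·0.00933673 = 3.34 ms.

3.34 ms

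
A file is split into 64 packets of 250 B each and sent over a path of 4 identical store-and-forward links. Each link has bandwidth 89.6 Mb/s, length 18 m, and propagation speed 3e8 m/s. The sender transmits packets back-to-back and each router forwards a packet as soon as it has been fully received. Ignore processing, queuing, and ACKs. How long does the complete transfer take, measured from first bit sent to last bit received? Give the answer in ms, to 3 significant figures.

1.50 ms

Per-hop transmission t_tx = L/R = 2000/89600000 = 0.0223214 ms.
Per-hop propagation t_prop = 18/300000000 = 6e-05 ms.
Pipeline fill: first packet needs 4·t_tx to clear all hops; remaining 63 packets each add one t_tx.
Total = (4+64-1)·t_tx + 4·t_prop = 67·0.0223214 + 4·6e-05 = 1.50 ms.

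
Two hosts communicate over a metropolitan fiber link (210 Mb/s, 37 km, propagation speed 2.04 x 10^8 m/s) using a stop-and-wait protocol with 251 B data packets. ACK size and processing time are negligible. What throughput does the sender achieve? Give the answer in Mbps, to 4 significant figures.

t_tx = L/R = 2008/210000000 = 9.5619e-06 s.
t_prop = 37000/204000000 = 0.000181373 s; RTT = 0.000362745 s.
Cycle = t_tx + RTT = 0.000372307 s.
Throughput = L / cycle = 2008 / 0.000372307 = 5.393 Mbps.

5.393 Mbps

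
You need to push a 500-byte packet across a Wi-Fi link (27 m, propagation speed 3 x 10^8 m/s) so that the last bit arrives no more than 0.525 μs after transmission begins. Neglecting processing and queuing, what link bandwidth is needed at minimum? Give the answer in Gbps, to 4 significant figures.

9.195 Gbps

L = 4000 bits.
Propagation delay = 27 / 300000000 = 0.09 μs.
Transmission budget = 0.525 − 0.09 = 0.435 μs.
R ≥ L / t_tx = 4000 bits / 4.35e-07 s = 9.195 Gbps.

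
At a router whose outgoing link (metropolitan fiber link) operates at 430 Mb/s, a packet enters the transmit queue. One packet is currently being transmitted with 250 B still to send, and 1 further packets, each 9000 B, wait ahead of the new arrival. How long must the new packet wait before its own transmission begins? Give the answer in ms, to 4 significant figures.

Each queued packet: L/R = 72000/430000000 = 0.167442 ms.
1 queued → 0.167442 ms.
Plus remaining 2000 bits of current packet: 0.00465116 ms.
Queuing delay = 0.1721 ms.

0.1721 ms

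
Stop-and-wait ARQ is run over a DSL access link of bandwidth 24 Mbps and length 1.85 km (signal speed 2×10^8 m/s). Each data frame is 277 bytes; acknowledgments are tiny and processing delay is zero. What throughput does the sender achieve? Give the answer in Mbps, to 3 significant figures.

t_tx = L/R = 2216/24000000 = 9.23333e-05 s.
t_prop = 1850/200000000 = 9.25e-06 s; RTT = 1.85e-05 s.
Cycle = t_tx + RTT = 0.000110833 s.
Throughput = L / cycle = 2216 / 0.000110833 = 20.0 Mbps.

20.0 Mbps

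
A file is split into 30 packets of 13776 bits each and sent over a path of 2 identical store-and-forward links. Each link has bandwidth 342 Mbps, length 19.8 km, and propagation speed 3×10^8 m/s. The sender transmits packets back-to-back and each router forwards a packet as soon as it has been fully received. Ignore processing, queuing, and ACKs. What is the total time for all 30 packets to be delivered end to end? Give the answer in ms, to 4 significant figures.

Per-hop transmission t_tx = L/R = 13776/342000000 = 0.0402807 ms.
Per-hop propagation t_prop = 19800/300000000 = 0.066 ms.
Pipeline fill: first packet needs 2·t_tx to clear all hops; remaining 29 packets each add one t_tx.
Total = (2+30-1)·t_tx + 2·t_prop = 31·0.0402807 + 2·0.066 = 1.381 ms.

1.381 ms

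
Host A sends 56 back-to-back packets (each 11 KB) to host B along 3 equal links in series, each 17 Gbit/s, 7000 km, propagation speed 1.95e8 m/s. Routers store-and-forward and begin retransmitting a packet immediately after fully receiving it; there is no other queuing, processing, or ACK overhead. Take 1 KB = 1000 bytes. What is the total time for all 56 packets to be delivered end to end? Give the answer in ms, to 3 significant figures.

Per-hop transmission t_tx = L/R = 88000/17000000000 = 0.00517647 ms.
Per-hop propagation t_prop = 7000000/195000000 = 35.8974 ms.
Pipeline fill: first packet needs 3·t_tx to clear all hops; remaining 55 packets each add one t_tx.
Total = (3+56-1)·t_tx + 3·t_prop = 58·0.00517647 + 3·35.8974 = 108 ms.

108 ms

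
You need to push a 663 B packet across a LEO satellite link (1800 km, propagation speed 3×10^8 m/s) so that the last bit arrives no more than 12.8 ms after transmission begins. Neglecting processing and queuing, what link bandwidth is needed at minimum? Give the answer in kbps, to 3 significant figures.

780 kbps

L = 5304 bits.
Propagation delay = 1800000 / 300000000 = 6 ms.
Transmission budget = 12.8 − 6 = 6.8 ms.
R ≥ L / t_tx = 5304 bits / 0.0068 s = 780 kbps.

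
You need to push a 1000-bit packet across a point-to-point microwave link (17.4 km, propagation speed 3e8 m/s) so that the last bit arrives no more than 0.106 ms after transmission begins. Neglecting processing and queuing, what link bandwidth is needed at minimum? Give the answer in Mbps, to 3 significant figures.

Propagation delay = 17400 / 300000000 = 0.058 ms.
Transmission budget = 0.106 − 0.058 = 0.048 ms.
R ≥ L / t_tx = 1000 bits / 4.8e-05 s = 20.8 Mbps.

20.8 Mbps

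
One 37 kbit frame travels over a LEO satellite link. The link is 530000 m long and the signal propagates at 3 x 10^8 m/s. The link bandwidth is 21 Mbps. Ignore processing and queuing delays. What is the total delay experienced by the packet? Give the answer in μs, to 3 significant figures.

3530 μs

L = 37000 bits.
Transmission delay = L/R = 37000 / 21000000 = 1761.9 μs.
Propagation delay = d/s = 530000 m / 300000000 m/s = 1766.67 μs.
Total = 3530 μs.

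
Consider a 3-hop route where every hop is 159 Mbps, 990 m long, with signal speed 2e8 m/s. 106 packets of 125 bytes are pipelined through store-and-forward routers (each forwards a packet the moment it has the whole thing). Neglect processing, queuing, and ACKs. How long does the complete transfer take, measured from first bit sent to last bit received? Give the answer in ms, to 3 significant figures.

0.694 ms

Per-hop transmission t_tx = L/R = 1000/159000000 = 0.00628931 ms.
Per-hop propagation t_prop = 990/200000000 = 0.00495 ms.
Pipeline fill: first packet needs 3·t_tx to clear all hops; remaining 105 packets each add one t_tx.
Total = (3+106-1)·t_tx + 3·t_prop = 108·0.00628931 + 3·0.00495 = 0.694 ms.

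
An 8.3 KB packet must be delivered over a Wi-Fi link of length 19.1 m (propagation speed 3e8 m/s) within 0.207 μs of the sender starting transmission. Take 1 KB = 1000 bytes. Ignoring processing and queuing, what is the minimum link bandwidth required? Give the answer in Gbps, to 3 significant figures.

L = 66400 bits.
Propagation delay = 19.1 / 300000000 = 0.0636667 μs.
Transmission budget = 0.207 − 0.0636667 = 0.143333 μs.
R ≥ L / t_tx = 66400 bits / 1.43333e-07 s = 463 Gbps.

463 Gbps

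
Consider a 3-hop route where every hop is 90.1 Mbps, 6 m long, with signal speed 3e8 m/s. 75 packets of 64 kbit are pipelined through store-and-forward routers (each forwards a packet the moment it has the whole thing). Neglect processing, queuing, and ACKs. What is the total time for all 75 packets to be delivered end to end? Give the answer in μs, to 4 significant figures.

Per-hop transmission t_tx = L/R = 64000/90100000 = 710.322 μs.
Per-hop propagation t_prop = 6/300000000 = 0.02 μs.
Pipeline fill: first packet needs 3·t_tx to clear all hops; remaining 74 packets each add one t_tx.
Total = (3+75-1)·t_tx + 3·t_prop = 77·710.322 + 3·0.02 = 54690 μs.

54690 μs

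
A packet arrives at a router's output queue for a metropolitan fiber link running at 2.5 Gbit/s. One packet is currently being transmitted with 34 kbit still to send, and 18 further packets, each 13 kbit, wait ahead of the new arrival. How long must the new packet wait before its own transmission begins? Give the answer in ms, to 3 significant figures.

0.107 ms

Each queued packet: L/R = 13000/2500000000 = 0.0052 ms.
18 queued → 0.0936 ms.
Plus remaining 34000 bits of current packet: 0.0136 ms.
Queuing delay = 0.107 ms.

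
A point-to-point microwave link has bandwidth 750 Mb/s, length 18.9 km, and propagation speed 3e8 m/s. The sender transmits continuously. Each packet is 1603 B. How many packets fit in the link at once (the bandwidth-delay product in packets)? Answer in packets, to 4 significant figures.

Propagation delay = 18900 / 300000000 = 6.3e-05 s.
BDP = R × t_prop = 750000000 × 6.3e-05 = 47250 bits.
In packets of 12824 bits: 3.684 packets.

3.684 packets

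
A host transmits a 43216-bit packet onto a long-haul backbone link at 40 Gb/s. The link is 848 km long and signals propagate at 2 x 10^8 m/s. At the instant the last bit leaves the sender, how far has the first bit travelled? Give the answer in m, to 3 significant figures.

216 m

t_tx = L/R = 43216/40000000000 = 1.0804e-06 s.
Distance = s × t_tx = 200000000 × 1.0804e-06 = 216 m.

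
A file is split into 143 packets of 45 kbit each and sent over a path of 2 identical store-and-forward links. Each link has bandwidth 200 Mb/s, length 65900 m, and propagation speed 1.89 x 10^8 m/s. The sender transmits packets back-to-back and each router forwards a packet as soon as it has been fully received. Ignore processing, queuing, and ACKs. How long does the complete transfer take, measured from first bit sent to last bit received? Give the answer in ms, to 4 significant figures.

33.10 ms

Per-hop transmission t_tx = L/R = 45000/200000000 = 0.225 ms.
Per-hop propagation t_prop = 65900/189000000 = 0.348677 ms.
Pipeline fill: first packet needs 2·t_tx to clear all hops; remaining 142 packets each add one t_tx.
Total = (2+143-1)·t_tx + 2·t_prop = 144·0.225 + 2·0.348677 = 33.10 ms.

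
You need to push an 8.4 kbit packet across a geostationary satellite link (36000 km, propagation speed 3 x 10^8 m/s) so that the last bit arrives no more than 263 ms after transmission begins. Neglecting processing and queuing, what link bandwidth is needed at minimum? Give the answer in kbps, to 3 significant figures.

Propagation delay = 36000000 / 300000000 = 120 ms.
Transmission budget = 263 − 120 = 143 ms.
R ≥ L / t_tx = 8400 bits / 0.143 s = 58.7 kbps.

58.7 kbps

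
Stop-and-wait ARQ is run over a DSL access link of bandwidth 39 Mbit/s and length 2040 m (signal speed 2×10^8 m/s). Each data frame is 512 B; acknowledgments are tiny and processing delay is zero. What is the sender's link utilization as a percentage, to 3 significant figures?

t_tx = L/R = 4096/39000000 = 0.000105026 s.
t_prop = 2040/200000000 = 1.02e-05 s; RTT = 2.04e-05 s.
Cycle = t_tx + RTT = 0.000125426 s.
Utilization = t_tx / cycle = 0.000105026/0.000125426 = 83.7 %.

83.7 %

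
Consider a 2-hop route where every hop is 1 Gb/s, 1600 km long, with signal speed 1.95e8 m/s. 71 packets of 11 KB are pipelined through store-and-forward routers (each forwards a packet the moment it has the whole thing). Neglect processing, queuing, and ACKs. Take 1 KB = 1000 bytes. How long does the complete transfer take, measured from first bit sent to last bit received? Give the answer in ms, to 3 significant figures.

Per-hop transmission t_tx = L/R = 88000/1000000000 = 0.088 ms.
Per-hop propagation t_prop = 1600000/195000000 = 8.20513 ms.
Pipeline fill: first packet needs 2·t_tx to clear all hops; remaining 70 packets each add one t_tx.
Total = (2+71-1)·t_tx + 2·t_prop = 72·0.088 + 2·8.20513 = 22.7 ms.

22.7 ms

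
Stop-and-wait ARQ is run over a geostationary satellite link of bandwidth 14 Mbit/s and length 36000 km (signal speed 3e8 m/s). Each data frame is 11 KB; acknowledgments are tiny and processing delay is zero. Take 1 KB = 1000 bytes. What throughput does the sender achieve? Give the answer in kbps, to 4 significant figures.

357.3 kbps

t_tx = L/R = 88000/14000000 = 0.00628571 s.
t_prop = 36000000/300000000 = 0.12 s; RTT = 0.24 s.
Cycle = t_tx + RTT = 0.246286 s.
Throughput = L / cycle = 88000 / 0.246286 = 357.3 kbps.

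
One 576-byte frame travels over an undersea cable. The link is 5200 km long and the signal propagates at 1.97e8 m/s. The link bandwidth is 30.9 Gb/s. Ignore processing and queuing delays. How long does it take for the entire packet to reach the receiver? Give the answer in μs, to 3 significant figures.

L = 576 × 8 = 4608 bits.
Transmission delay = L/R = 4608 / 30900000000 = 0.149126 μs.
Propagation delay = d/s = 5200000 m / 197000000 m/s = 26395.9 μs.
Total = 26400 μs.

26400 μs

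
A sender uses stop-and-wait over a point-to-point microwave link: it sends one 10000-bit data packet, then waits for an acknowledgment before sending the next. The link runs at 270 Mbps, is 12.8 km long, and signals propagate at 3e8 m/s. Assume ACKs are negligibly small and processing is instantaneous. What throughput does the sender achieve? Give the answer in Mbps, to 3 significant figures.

t_tx = L/R = 10000/270000000 = 3.7037e-05 s.
t_prop = 12800/300000000 = 4.26667e-05 s; RTT = 8.53333e-05 s.
Cycle = t_tx + RTT = 0.00012237 s.
Throughput = L / cycle = 10000 / 0.00012237 = 81.7 Mbps.

81.7 Mbps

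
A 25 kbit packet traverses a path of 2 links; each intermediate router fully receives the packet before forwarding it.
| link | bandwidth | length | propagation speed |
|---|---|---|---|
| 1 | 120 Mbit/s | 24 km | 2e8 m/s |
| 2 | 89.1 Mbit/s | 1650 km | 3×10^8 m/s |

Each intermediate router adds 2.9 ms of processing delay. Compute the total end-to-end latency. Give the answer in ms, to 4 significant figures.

9.009 ms

L = 25000 bits.
Transmission delays (L/R per hop): 0.208333, 0.280584 ms; sum = 0.488917 ms.
Propagation delays (d/s per hop): 0.12, 5.5 ms; sum = 5.62 ms.
Processing at 1 router(s): 1 × 2.9 ms = 2.9 ms.
End-to-end = 9.009 ms.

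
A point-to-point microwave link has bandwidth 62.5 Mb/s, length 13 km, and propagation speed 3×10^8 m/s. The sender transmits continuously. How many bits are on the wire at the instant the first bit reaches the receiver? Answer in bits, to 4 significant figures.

2708 bits

Propagation delay = 13000 / 300000000 = 4.33333e-05 s.
BDP = R × t_prop = 62500000 × 4.33333e-05 = 2708.33 bits.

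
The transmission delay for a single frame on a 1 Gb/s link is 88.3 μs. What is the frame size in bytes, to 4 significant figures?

L = R × t_tx = 1000000000 b/s × 8.83e-05 s = 88300 bits.
In bytes: 88300 / 8 = 11040 bytes.

11040 bytes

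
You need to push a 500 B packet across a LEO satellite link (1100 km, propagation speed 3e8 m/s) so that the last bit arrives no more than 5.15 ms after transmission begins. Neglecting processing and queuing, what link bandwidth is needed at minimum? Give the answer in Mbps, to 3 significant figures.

L = 4000 bits.
Propagation delay = 1100000 / 300000000 = 3.66667 ms.
Transmission budget = 5.15 − 3.66667 = 1.48333 ms.
R ≥ L / t_tx = 4000 bits / 0.00148333 s = 2.70 Mbps.

2.70 Mbps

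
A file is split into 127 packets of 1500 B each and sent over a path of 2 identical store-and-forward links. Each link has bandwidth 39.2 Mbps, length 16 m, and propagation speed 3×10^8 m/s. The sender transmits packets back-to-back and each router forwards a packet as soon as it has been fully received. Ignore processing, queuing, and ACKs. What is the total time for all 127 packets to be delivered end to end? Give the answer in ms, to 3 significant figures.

39.2 ms

Per-hop transmission t_tx = L/R = 12000/39200000 = 0.306122 ms.
Per-hop propagation t_prop = 16/300000000 = 5.33333e-05 ms.
Pipeline fill: first packet needs 2·t_tx to clear all hops; remaining 126 packets each add one t_tx.
Total = (2+127-1)·t_tx + 2·t_prop = 128·0.306122 + 2·5.33333e-05 = 39.2 ms.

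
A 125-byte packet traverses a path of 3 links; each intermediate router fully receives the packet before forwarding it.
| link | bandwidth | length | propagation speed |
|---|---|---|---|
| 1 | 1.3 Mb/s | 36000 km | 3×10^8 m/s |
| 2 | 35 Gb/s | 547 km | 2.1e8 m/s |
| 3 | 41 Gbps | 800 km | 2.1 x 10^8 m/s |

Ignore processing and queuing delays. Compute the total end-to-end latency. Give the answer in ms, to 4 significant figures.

127.2 ms

L = 125 × 8 = 1000 bits.
Transmission delays (L/R per hop): 0.769231, 2.85714e-05, 2.43902e-05 ms; sum = 0.769284 ms.
Propagation delays (d/s per hop): 120, 2.60476, 3.80952 ms; sum = 126.414 ms.
End-to-end = 127.2 ms.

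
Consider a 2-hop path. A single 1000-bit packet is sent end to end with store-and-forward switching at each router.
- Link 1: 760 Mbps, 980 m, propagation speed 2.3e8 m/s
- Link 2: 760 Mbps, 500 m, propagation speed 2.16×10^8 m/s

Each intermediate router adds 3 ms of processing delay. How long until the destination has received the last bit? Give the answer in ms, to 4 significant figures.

Transmission delay per hop = L/R = 1000/760000000 = 0.00131579 ms; 2 hops → 0.00263158 ms.
Propagation delays (d/s per hop): 0.00426087, 0.00231481 ms; sum = 0.00657568 ms.
Processing at 1 router(s): 1 × 3 ms = 3 ms.
End-to-end = 3.009 ms.

3.009 ms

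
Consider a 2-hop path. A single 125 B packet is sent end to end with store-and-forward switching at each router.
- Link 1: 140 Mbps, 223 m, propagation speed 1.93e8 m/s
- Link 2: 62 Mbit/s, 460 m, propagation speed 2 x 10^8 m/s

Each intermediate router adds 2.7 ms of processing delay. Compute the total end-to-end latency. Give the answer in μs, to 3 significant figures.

L = 125 × 8 = 1000 bits.
Transmission delays (L/R per hop): 7.14286, 16.129 μs; sum = 23.2719 μs.
Propagation delays (d/s per hop): 1.15544, 2.3 μs; sum = 3.45544 μs.
Processing at 1 router(s): 1 × 2.7 ms = 2700 μs.
End-to-end = 2730 μs.

2730 μs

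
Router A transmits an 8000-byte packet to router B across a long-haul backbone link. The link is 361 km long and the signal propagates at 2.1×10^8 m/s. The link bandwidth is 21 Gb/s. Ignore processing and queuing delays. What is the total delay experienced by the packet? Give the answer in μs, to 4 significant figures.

1722 μs

L = 8000 × 8 = 64000 bits.
Transmission delay = L/R = 64000 / 21000000000 = 3.04762 μs.
Propagation delay = d/s = 361000 m / 210000000 m/s = 1719.05 μs.
Total = 1722 μs.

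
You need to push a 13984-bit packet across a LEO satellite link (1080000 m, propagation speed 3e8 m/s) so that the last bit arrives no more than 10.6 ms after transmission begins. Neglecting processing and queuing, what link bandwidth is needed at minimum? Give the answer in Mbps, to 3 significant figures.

2.00 Mbps

Propagation delay = 1080000 / 300000000 = 3.6 ms.
Transmission budget = 10.6 − 3.6 = 7 ms.
R ≥ L / t_tx = 13984 bits / 0.007 s = 2.00 Mbps.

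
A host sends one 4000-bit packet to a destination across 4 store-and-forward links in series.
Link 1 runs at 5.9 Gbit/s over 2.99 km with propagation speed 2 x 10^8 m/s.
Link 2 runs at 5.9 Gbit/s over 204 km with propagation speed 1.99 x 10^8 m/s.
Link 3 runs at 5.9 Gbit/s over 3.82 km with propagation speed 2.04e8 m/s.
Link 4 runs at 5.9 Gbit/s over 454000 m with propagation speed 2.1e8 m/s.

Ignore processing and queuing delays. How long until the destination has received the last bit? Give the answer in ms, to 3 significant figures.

3.22 ms

Transmission delay per hop = L/R = 4000/5900000000 = 0.000677966 ms; 4 hops → 0.00271186 ms.
Propagation delays (d/s per hop): 0.01495, 1.02513, 0.0187255, 2.1619 ms; sum = 3.22071 ms.
End-to-end = 3.22 ms.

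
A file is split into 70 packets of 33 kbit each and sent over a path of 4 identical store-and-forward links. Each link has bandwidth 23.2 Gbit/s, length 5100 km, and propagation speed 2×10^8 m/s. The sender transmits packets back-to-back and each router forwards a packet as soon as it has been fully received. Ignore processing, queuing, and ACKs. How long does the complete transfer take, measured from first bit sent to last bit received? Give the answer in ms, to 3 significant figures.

Per-hop transmission t_tx = L/R = 33000/23200000000 = 0.00142241 ms.
Per-hop propagation t_prop = 5100000/200000000 = 25.5 ms.
Pipeline fill: first packet needs 4·t_tx to clear all hops; remaining 69 packets each add one t_tx.
Total = (4+70-1)·t_tx + 4·t_prop = 73·0.00142241 + 4·25.5 = 102 ms.

102 ms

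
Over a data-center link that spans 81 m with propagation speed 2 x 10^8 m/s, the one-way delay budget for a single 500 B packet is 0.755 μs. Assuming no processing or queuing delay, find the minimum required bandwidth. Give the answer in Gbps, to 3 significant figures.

L = 4000 bits.
Propagation delay = 81 / 200000000 = 0.405 μs.
Transmission budget = 0.755 − 0.405 = 0.35 μs.
R ≥ L / t_tx = 4000 bits / 3.5e-07 s = 11.4 Gbps.

11.4 Gbps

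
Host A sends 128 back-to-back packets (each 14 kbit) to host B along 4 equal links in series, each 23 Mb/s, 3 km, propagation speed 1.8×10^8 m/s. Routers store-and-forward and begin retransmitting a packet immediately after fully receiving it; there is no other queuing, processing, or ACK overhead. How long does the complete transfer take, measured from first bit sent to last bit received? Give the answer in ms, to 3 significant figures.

79.8 ms

Per-hop transmission t_tx = L/R = 14000/23000000 = 0.608696 ms.
Per-hop propagation t_prop = 3000/180000000 = 0.0166667 ms.
Pipeline fill: first packet needs 4·t_tx to clear all hops; remaining 127 packets each add one t_tx.
Total = (4+128-1)·t_tx + 4·t_prop = 131·0.608696 + 4·0.0166667 = 79.8 ms.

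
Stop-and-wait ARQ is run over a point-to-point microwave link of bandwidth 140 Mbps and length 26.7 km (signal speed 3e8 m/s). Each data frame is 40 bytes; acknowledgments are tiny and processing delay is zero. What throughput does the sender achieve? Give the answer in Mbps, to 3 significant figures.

t_tx = L/R = 320/140000000 = 2.28571e-06 s.
t_prop = 26700/300000000 = 8.9e-05 s; RTT = 0.000178 s.
Cycle = t_tx + RTT = 0.000180286 s.
Throughput = L / cycle = 320 / 0.000180286 = 1.77 Mbps.

1.77 Mbps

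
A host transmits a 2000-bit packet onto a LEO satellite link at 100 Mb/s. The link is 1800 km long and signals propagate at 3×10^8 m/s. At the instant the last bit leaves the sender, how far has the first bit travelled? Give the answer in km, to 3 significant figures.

6.00 km

t_tx = L/R = 2000/100000000 = 2e-05 s.
Distance = s × t_tx = 300000000 × 2e-05 = 6.00 km.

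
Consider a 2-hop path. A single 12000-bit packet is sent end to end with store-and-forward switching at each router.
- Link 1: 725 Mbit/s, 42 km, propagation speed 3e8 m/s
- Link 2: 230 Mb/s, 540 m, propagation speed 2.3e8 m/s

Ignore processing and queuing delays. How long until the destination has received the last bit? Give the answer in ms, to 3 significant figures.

Transmission delays (L/R per hop): 0.0165517, 0.0521739 ms; sum = 0.0687256 ms.
Propagation delays (d/s per hop): 0.14, 0.00234783 ms; sum = 0.142348 ms.
End-to-end = 0.211 ms.

0.211 ms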